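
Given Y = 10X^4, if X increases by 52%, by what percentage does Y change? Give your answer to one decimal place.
433.8%

For Y = 10X^4:
If X → X(1 + 0.52)
Then Y → Y · (1 + 0.52)^4
     ≈ Y · 5.3379

Percentage change = ((1 + 0.52)^4 − 1) × 100% ≈ 433.8%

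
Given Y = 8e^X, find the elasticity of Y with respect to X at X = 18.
Elasticity = 18

Elasticity = (dY/dX) · (X/Y)

dY/dX = 8·e^X
At X = 18: dY/dX = 8·e^18, Y = 8·e^18

Elasticity = (8·e^18) · (18 / (8·e^18)) = 18

Interpretation: for a small percentage change in X, the percentage change in Y is approximately 18.00 times as large.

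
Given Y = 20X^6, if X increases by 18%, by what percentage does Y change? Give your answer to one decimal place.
170.0%

For Y = 20X^6:
If X → X(1 + 0.18)
Then Y → Y · (1 + 0.18)^6
     ≈ Y · 2.6996

Percentage change = ((1 + 0.18)^6 − 1) × 100% ≈ 170.0%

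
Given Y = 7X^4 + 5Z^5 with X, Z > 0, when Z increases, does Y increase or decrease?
Y increases

Taking the partial derivative:
∂Y/∂Z = 25Z^4

∂Y/∂Z = 25Z^4 > 0 (assuming positive values)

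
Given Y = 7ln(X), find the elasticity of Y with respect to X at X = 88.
Elasticity = 1/ln(88) ≈ 0.2233

Elasticity = (dY/dX) · (X/Y)

dY/dX = 7/X
At X = 88: dY/dX = 7/88, Y = 7·ln(88)

Elasticity = (7/88) · (88 / (7·ln(88))) = 1/ln(88) ≈ 0.2233

Interpretation: for a small percentage change in X, the percentage change in Y is approximately 0.22 times as large.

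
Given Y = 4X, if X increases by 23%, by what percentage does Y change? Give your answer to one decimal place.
23.0%

For Y = 4X:
If X → X(1 + 0.23)
Then Y → Y · (1 + 0.23)^1
     = Y · 1.2300

Percentage change = ((1 + 0.23)^1 − 1) × 100% = 23.0%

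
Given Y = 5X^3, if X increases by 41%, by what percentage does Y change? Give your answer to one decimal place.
180.3%

For Y = 5X^3:
If X → X(1 + 0.41)
Then Y → Y · (1 + 0.41)^3
     ≈ Y · 2.8032

Percentage change = ((1 + 0.41)^3 − 1) × 100% ≈ 180.3%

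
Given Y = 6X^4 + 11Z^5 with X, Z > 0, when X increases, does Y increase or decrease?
Y increases

Taking the partial derivative:
∂Y/∂X = 24X^3

∂Y/∂X = 24X^3 > 0 (assuming positive values)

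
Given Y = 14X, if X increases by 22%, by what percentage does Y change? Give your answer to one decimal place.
22.0%

For Y = 14X:
If X → X(1 + 0.22)
Then Y → Y · (1 + 0.22)^1
     = Y · 1.2200

Percentage change = ((1 + 0.22)^1 − 1) × 100% = 22.0%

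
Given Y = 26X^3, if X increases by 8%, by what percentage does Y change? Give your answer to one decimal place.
26.0%

For Y = 26X^3:
If X → X(1 + 0.08)
Then Y → Y · (1 + 0.08)^3
     ≈ Y · 1.2597

Percentage change = ((1 + 0.08)^3 − 1) × 100% ≈ 26.0%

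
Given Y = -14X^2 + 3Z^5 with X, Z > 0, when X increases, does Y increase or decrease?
Y decreases

Taking the partial derivative:
∂Y/∂X = -28X

∂Y/∂X = -28X < 0 (assuming positive values)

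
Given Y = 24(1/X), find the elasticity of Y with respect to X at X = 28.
Elasticity = -1

Elasticity = (dY/dX) · (X/Y)

dY/dX = -24/X²
At X = 28: dY/dX = -3/98, Y = 6/7

Elasticity = (-3/98) · (28 / (6/7)) = -1

Interpretation: for a small percentage change in X, the percentage change in Y is approximately -1.00 times as large.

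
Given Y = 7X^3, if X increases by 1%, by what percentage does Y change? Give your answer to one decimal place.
3.0%

For Y = 7X^3:
If X → X(1 + 0.01)
Then Y → Y · (1 + 0.01)^3
     ≈ Y · 1.0303

Percentage change = ((1 + 0.01)^3 − 1) × 100% ≈ 3.0%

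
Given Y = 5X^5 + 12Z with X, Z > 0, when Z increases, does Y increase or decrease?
Y increases

Taking the partial derivative:
∂Y/∂Z = 12

∂Y/∂Z = 12 > 0 (assuming positive values)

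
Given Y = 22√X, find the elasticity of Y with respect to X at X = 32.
Elasticity = 1/2

Elasticity = (dY/dX) · (X/Y)

dY/dX = 11/√X
At X = 32: dY/dX = 11·√2/8, Y = 88·√2

Elasticity = (11·√2/8) · (32 / (88·√2)) = 1/2

Interpretation: for a small percentage change in X, the percentage change in Y is approximately 0.50 times as large.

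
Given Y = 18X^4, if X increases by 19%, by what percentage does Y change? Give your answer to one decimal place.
100.5%

For Y = 18X^4:
If X → X(1 + 0.19)
Then Y → Y · (1 + 0.19)^4
     ≈ Y · 2.0053

Percentage change = ((1 + 0.19)^4 − 1) × 100% ≈ 100.5%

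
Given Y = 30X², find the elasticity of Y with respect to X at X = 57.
Elasticity = 2

Elasticity = (dY/dX) · (X/Y)

dY/dX = 60·X
At X = 57: dY/dX = 3420, Y = 97470

Elasticity = 3420 · (57 / 97470) = 2

Interpretation: for a small percentage change in X, the percentage change in Y is approximately 2.00 times as large.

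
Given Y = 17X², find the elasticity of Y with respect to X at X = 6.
Elasticity = 2

Elasticity = (dY/dX) · (X/Y)

dY/dX = 34·X
At X = 6: dY/dX = 204, Y = 612

Elasticity = 204 · (6 / 612) = 2

Interpretation: for a small percentage change in X, the percentage change in Y is approximately 2.00 times as large.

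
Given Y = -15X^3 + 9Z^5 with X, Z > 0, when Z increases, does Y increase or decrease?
Y increases

Taking the partial derivative:
∂Y/∂Z = 45Z^4

∂Y/∂Z = 45Z^4 > 0 (assuming positive values)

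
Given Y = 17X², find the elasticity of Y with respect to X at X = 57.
Elasticity = 2

Elasticity = (dY/dX) · (X/Y)

dY/dX = 34·X
At X = 57: dY/dX = 1938, Y = 55233

Elasticity = 1938 · (57 / 55233) = 2

Interpretation: for a small percentage change in X, the percentage change in Y is approximately 2.00 times as large.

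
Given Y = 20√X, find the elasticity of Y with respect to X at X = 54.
Elasticity = 1/2

Elasticity = (dY/dX) · (X/Y)

dY/dX = 10/√X
At X = 54: dY/dX = 5·√6/9, Y = 60·√6

Elasticity = (5·√6/9) · (54 / (60·√6)) = 1/2

Interpretation: for a small percentage change in X, the percentage change in Y is approximately 0.50 times as large.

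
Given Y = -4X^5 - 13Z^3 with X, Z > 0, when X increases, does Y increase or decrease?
Y decreases

Taking the partial derivative:
∂Y/∂X = -20X^4

∂Y/∂X = -20X^4 < 0 (assuming positive values)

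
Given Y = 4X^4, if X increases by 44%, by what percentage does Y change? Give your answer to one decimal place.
330.0%

For Y = 4X^4:
If X → X(1 + 0.44)
Then Y → Y · (1 + 0.44)^4
     ≈ Y · 4.2998

Percentage change = ((1 + 0.44)^4 − 1) × 100% ≈ 330.0%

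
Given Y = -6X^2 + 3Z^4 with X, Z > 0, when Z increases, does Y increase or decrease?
Y increases

Taking the partial derivative:
∂Y/∂Z = 12Z^3

∂Y/∂Z = 12Z^3 > 0 (assuming positive values)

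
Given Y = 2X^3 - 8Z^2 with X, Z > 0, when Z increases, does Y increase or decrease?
Y decreases

Taking the partial derivative:
∂Y/∂Z = -16Z

∂Y/∂Z = -16Z < 0 (assuming positive values)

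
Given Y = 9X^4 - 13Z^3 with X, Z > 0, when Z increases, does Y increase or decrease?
Y decreases

Taking the partial derivative:
∂Y/∂Z = -39Z^2

∂Y/∂Z = -39Z^2 < 0 (assuming positive values)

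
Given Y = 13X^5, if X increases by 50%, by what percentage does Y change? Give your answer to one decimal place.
659.4%

For Y = 13X^5:
If X → X(1 + 0.5)
Then Y → Y · (1 + 0.5)^5
     ≈ Y · 7.5938

Percentage change = ((1 + 0.5)^5 − 1) × 100% ≈ 659.4%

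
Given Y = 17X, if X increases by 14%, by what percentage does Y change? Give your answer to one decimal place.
14.0%

For Y = 17X:
If X → X(1 + 0.14)
Then Y → Y · (1 + 0.14)^1
     = Y · 1.1400

Percentage change = ((1 + 0.14)^1 − 1) × 100% = 14.0%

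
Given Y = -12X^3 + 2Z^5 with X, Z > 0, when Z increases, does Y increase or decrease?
Y increases

Taking the partial derivative:
∂Y/∂Z = 10Z^4

∂Y/∂Z = 10Z^4 > 0 (assuming positive values)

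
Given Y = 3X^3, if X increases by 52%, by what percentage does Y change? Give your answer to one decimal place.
251.2%

For Y = 3X^3:
If X → X(1 + 0.52)
Then Y → Y · (1 + 0.52)^3
     ≈ Y · 3.5118

Percentage change = ((1 + 0.52)^3 − 1) × 100% ≈ 251.2%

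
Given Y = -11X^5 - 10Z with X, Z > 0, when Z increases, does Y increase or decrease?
Y decreases

Taking the partial derivative:
∂Y/∂Z = -10

∂Y/∂Z = -10 < 0 (assuming positive values)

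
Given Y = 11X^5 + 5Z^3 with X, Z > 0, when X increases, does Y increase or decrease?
Y increases

Taking the partial derivative:
∂Y/∂X = 55X^4

∂Y/∂X = 55X^4 > 0 (assuming positive values)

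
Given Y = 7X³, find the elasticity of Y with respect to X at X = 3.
Elasticity = 3

Elasticity = (dY/dX) · (X/Y)

dY/dX = 21·X²
At X = 3: dY/dX = 189, Y = 189

Elasticity = 189 · (3 / 189) = 3

Interpretation: for a small percentage change in X, the percentage change in Y is approximately 3.00 times as large.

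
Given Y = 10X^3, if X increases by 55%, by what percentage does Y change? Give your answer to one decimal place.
272.4%

For Y = 10X^3:
If X → X(1 + 0.55)
Then Y → Y · (1 + 0.55)^3
     ≈ Y · 3.7239

Percentage change = ((1 + 0.55)^3 − 1) × 100% ≈ 272.4%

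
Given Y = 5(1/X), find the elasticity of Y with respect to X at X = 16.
Elasticity = -1

Elasticity = (dY/dX) · (X/Y)

dY/dX = -5/X²
At X = 16: dY/dX = -5/256, Y = 5/16

Elasticity = (-5/256) · (16 / (5/16)) = -1

Interpretation: for a small percentage change in X, the percentage change in Y is approximately -1.00 times as large.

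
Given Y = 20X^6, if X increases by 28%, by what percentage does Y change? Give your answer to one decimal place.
339.8%

For Y = 20X^6:
If X → X(1 + 0.28)
Then Y → Y · (1 + 0.28)^6
     ≈ Y · 4.3980

Percentage change = ((1 + 0.28)^6 − 1) × 100% ≈ 339.8%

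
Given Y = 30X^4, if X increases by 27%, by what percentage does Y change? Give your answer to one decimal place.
160.1%

For Y = 30X^4:
If X → X(1 + 0.27)
Then Y → Y · (1 + 0.27)^4
     ≈ Y · 2.6014

Percentage change = ((1 + 0.27)^4 − 1) × 100% ≈ 160.1%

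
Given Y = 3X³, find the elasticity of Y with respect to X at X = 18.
Elasticity = 3

Elasticity = (dY/dX) · (X/Y)

dY/dX = 9·X²
At X = 18: dY/dX = 2916, Y = 17496

Elasticity = 2916 · (18 / 17496) = 3

Interpretation: for a small percentage change in X, the percentage change in Y is approximately 3.00 times as large.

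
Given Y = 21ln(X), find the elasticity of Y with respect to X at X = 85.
Elasticity = 1/ln(85) ≈ 0.2251

Elasticity = (dY/dX) · (X/Y)

dY/dX = 21/X
At X = 85: dY/dX = 21/85, Y = 21·ln(85)

Elasticity = (21/85) · (85 / (21·ln(85))) = 1/ln(85) ≈ 0.2251

Interpretation: for a small percentage change in X, the percentage change in Y is approximately 0.23 times as large.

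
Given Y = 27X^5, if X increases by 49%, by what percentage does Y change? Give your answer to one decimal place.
634.4%

For Y = 27X^5:
If X → X(1 + 0.49)
Then Y → Y · (1 + 0.49)^5
     ≈ Y · 7.3440

Percentage change = ((1 + 0.49)^5 − 1) × 100% ≈ 634.4%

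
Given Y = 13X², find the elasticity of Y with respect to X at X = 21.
Elasticity = 2

Elasticity = (dY/dX) · (X/Y)

dY/dX = 26·X
At X = 21: dY/dX = 546, Y = 5733

Elasticity = 546 · (21 / 5733) = 2

Interpretation: for a small percentage change in X, the percentage change in Y is approximately 2.00 times as large.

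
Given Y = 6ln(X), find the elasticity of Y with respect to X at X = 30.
Elasticity = 1/ln(30) ≈ 0.2940

Elasticity = (dY/dX) · (X/Y)

dY/dX = 6/X
At X = 30: dY/dX = 1/5, Y = 6·ln(30)

Elasticity = (1/5) · (30 / (6·ln(30))) = 1/ln(30) ≈ 0.2940

Interpretation: for a small percentage change in X, the percentage change in Y is approximately 0.29 times as large.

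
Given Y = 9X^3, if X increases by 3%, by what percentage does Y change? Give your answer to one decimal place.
9.3%

For Y = 9X^3:
If X → X(1 + 0.03)
Then Y → Y · (1 + 0.03)^3
     ≈ Y · 1.0927

Percentage change = ((1 + 0.03)^3 − 1) × 100% ≈ 9.3%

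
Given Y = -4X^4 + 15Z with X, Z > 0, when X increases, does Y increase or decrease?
Y decreases

Taking the partial derivative:
∂Y/∂X = -16X^3

∂Y/∂X = -16X^3 < 0 (assuming positive values)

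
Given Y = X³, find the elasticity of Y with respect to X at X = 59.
Elasticity = 3

Elasticity = (dY/dX) · (X/Y)

dY/dX = 3·X²
At X = 59: dY/dX = 10443, Y = 205379

Elasticity = 10443 · (59 / 205379) = 3

Interpretation: for a small percentage change in X, the percentage change in Y is approximately 3.00 times as large.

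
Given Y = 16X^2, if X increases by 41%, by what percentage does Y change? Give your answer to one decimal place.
98.8%

For Y = 16X^2:
If X → X(1 + 0.41)
Then Y → Y · (1 + 0.41)^2
     = Y · 1.9881

Percentage change = ((1 + 0.41)^2 − 1) × 100% ≈ 98.8%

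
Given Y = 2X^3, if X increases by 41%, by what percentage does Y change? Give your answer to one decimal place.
180.3%

For Y = 2X^3:
If X → X(1 + 0.41)
Then Y → Y · (1 + 0.41)^3
     ≈ Y · 2.8032

Percentage change = ((1 + 0.41)^3 − 1) × 100% ≈ 180.3%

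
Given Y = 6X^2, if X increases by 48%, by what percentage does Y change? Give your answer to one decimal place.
119.0%

For Y = 6X^2:
If X → X(1 + 0.48)
Then Y → Y · (1 + 0.48)^2
     = Y · 2.1904

Percentage change = ((1 + 0.48)^2 − 1) × 100% ≈ 119.0%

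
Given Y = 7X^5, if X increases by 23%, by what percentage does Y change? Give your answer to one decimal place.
181.5%

For Y = 7X^5:
If X → X(1 + 0.23)
Then Y → Y · (1 + 0.23)^5
     ≈ Y · 2.8153

Percentage change = ((1 + 0.23)^5 − 1) × 100% ≈ 181.5%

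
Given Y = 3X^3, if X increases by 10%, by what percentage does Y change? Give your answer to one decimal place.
33.1%

For Y = 3X^3:
If X → X(1 + 0.1)
Then Y → Y · (1 + 0.1)^3
     = Y · 1.3310

Percentage change = ((1 + 0.1)^3 − 1) × 100% = 33.1%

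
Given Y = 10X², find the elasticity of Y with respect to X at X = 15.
Elasticity = 2

Elasticity = (dY/dX) · (X/Y)

dY/dX = 20·X
At X = 15: dY/dX = 300, Y = 2250

Elasticity = 300 · (15 / 2250) = 2

Interpretation: for a small percentage change in X, the percentage change in Y is approximately 2.00 times as large.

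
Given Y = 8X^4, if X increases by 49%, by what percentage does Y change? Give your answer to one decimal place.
392.9%

For Y = 8X^4:
If X → X(1 + 0.49)
Then Y → Y · (1 + 0.49)^4
     ≈ Y · 4.9288

Percentage change = ((1 + 0.49)^4 − 1) × 100% ≈ 392.9%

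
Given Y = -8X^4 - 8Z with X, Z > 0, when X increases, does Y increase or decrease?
Y decreases

Taking the partial derivative:
∂Y/∂X = -32X^3

∂Y/∂X = -32X^3 < 0 (assuming positive values)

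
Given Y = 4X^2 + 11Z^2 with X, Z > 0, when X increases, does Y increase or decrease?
Y increases

Taking the partial derivative:
∂Y/∂X = 8X

∂Y/∂X = 8X > 0 (assuming positive values)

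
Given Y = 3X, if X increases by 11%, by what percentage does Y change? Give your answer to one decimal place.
11.0%

For Y = 3X:
If X → X(1 + 0.11)
Then Y → Y · (1 + 0.11)^1
     = Y · 1.1100

Percentage change = ((1 + 0.11)^1 − 1) × 100% = 11.0%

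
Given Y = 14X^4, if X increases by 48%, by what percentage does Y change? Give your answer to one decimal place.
379.8%

For Y = 14X^4:
If X → X(1 + 0.48)
Then Y → Y · (1 + 0.48)^4
     ≈ Y · 4.7979

Percentage change = ((1 + 0.48)^4 − 1) × 100% ≈ 379.8%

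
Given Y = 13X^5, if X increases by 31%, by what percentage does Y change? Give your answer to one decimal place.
285.8%

For Y = 13X^5:
If X → X(1 + 0.31)
Then Y → Y · (1 + 0.31)^5
     ≈ Y · 3.8579

Percentage change = ((1 + 0.31)^5 − 1) × 100% ≈ 285.8%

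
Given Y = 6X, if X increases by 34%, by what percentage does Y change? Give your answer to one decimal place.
34.0%

For Y = 6X:
If X → X(1 + 0.34)
Then Y → Y · (1 + 0.34)^1
     = Y · 1.3400

Percentage change = ((1 + 0.34)^1 − 1) × 100% = 34.0%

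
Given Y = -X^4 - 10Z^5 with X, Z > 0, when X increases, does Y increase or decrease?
Y decreases

Taking the partial derivative:
∂Y/∂X = -4X^3

∂Y/∂X = -4X^3 < 0 (assuming positive values)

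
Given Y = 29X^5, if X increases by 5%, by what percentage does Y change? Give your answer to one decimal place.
27.6%

For Y = 29X^5:
If X → X(1 + 0.05)
Then Y → Y · (1 + 0.05)^5
     ≈ Y · 1.2763

Percentage change = ((1 + 0.05)^5 − 1) × 100% ≈ 27.6%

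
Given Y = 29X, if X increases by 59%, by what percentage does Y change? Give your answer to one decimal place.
59.0%

For Y = 29X:
If X → X(1 + 0.59)
Then Y → Y · (1 + 0.59)^1
     = Y · 1.5900

Percentage change = ((1 + 0.59)^1 − 1) × 100% = 59.0%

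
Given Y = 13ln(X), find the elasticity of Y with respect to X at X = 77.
Elasticity = 1/ln(77) ≈ 0.2302

Elasticity = (dY/dX) · (X/Y)

dY/dX = 13/X
At X = 77: dY/dX = 13/77, Y = 13·ln(77)

Elasticity = (13/77) · (77 / (13·ln(77))) = 1/ln(77) ≈ 0.2302

Interpretation: for a small percentage change in X, the percentage change in Y is approximately 0.23 times as large.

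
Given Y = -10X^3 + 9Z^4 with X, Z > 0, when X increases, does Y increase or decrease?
Y decreases

Taking the partial derivative:
∂Y/∂X = -30X^2

∂Y/∂X = -30X^2 < 0 (assuming positive values)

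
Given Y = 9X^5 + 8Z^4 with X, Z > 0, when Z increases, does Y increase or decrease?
Y increases

Taking the partial derivative:
∂Y/∂Z = 32Z^3

∂Y/∂Z = 32Z^3 > 0 (assuming positive values)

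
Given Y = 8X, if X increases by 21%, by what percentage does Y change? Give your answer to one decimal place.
21.0%

For Y = 8X:
If X → X(1 + 0.21)
Then Y → Y · (1 + 0.21)^1
     = Y · 1.2100

Percentage change = ((1 + 0.21)^1 − 1) × 100% = 21.0%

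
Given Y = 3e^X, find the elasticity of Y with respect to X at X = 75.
Elasticity = 75

Elasticity = (dY/dX) · (X/Y)

dY/dX = 3·e^X
At X = 75: dY/dX = 3·e^75, Y = 3·e^75

Elasticity = (3·e^75) · (75 / (3·e^75)) = 75

Interpretation: for a small percentage change in X, the percentage change in Y is approximately 75.00 times as large.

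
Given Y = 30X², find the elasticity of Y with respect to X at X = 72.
Elasticity = 2

Elasticity = (dY/dX) · (X/Y)

dY/dX = 60·X
At X = 72: dY/dX = 4320, Y = 155520

Elasticity = 4320 · (72 / 155520) = 2

Interpretation: for a small percentage change in X, the percentage change in Y is approximately 2.00 times as large.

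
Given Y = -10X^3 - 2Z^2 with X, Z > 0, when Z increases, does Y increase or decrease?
Y decreases

Taking the partial derivative:
∂Y/∂Z = -4Z

∂Y/∂Z = -4Z < 0 (assuming positive values)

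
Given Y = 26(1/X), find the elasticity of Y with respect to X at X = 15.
Elasticity = -1

Elasticity = (dY/dX) · (X/Y)

dY/dX = -26/X²
At X = 15: dY/dX = -26/225, Y = 26/15

Elasticity = (-26/225) · (15 / (26/15)) = -1

Interpretation: for a small percentage change in X, the percentage change in Y is approximately -1.00 times as large.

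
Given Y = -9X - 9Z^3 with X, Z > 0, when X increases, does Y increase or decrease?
Y decreases

Taking the partial derivative:
∂Y/∂X = -9

∂Y/∂X = -9 < 0 (assuming positive values)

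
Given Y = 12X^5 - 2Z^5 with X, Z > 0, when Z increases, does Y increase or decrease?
Y decreases

Taking the partial derivative:
∂Y/∂Z = -10Z^4

∂Y/∂Z = -10Z^4 < 0 (assuming positive values)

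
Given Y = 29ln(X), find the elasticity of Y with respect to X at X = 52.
Elasticity = 1/ln(52) ≈ 0.2531

Elasticity = (dY/dX) · (X/Y)

dY/dX = 29/X
At X = 52: dY/dX = 29/52, Y = 29·ln(52)

Elasticity = (29/52) · (52 / (29·ln(52))) = 1/ln(52) ≈ 0.2531

Interpretation: for a small percentage change in X, the percentage change in Y is approximately 0.25 times as large.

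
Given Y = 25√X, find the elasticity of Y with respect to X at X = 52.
Elasticity = 1/2

Elasticity = (dY/dX) · (X/Y)

dY/dX = 25/(2·√X)
At X = 52: dY/dX = 25·√13/52, Y = 50·√13

Elasticity = (25·√13/52) · (52 / (50·√13)) = 1/2

Interpretation: for a small percentage change in X, the percentage change in Y is approximately 0.50 times as large.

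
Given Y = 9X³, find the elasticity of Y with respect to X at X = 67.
Elasticity = 3

Elasticity = (dY/dX) · (X/Y)

dY/dX = 27·X²
At X = 67: dY/dX = 121203, Y = 2706867

Elasticity = 121203 · (67 / 2706867) = 3

Interpretation: for a small percentage change in X, the percentage change in Y is approximately 3.00 times as large.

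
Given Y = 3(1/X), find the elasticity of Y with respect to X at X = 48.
Elasticity = -1

Elasticity = (dY/dX) · (X/Y)

dY/dX = -3/X²
At X = 48: dY/dX = -1/768, Y = 1/16

Elasticity = (-1/768) · (48 / (1/16)) = -1

Interpretation: for a small percentage change in X, the percentage change in Y is approximately -1.00 times as large.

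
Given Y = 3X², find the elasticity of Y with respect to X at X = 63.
Elasticity = 2

Elasticity = (dY/dX) · (X/Y)

dY/dX = 6·X
At X = 63: dY/dX = 378, Y = 11907

Elasticity = 378 · (63 / 11907) = 2

Interpretation: for a small percentage change in X, the percentage change in Y is approximately 2.00 times as large.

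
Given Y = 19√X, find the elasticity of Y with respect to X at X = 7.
Elasticity = 1/2

Elasticity = (dY/dX) · (X/Y)

dY/dX = 19/(2·√X)
At X = 7: dY/dX = 19·√7/14, Y = 19·√7

Elasticity = (19·√7/14) · (7 / (19·√7)) = 1/2

Interpretation: for a small percentage change in X, the percentage change in Y is approximately 0.50 times as large.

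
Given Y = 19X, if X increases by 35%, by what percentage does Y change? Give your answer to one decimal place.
35.0%

For Y = 19X:
If X → X(1 + 0.35)
Then Y → Y · (1 + 0.35)^1
     = Y · 1.3500

Percentage change = ((1 + 0.35)^1 − 1) × 100% = 35.0%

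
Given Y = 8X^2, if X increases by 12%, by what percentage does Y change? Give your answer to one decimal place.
25.4%

For Y = 8X^2:
If X → X(1 + 0.12)
Then Y → Y · (1 + 0.12)^2
     = Y · 1.2544

Percentage change = ((1 + 0.12)^2 − 1) × 100% ≈ 25.4%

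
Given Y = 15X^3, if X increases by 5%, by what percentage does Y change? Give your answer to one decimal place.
15.8%

For Y = 15X^3:
If X → X(1 + 0.05)
Then Y → Y · (1 + 0.05)^3
     ≈ Y · 1.1576

Percentage change = ((1 + 0.05)^3 − 1) × 100% ≈ 15.8%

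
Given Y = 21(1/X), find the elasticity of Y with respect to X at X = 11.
Elasticity = -1

Elasticity = (dY/dX) · (X/Y)

dY/dX = -21/X²
At X = 11: dY/dX = -21/121, Y = 21/11

Elasticity = (-21/121) · (11 / (21/11)) = -1

Interpretation: for a small percentage change in X, the percentage change in Y is approximately -1.00 times as large.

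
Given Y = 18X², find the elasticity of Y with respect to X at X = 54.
Elasticity = 2

Elasticity = (dY/dX) · (X/Y)

dY/dX = 36·X
At X = 54: dY/dX = 1944, Y = 52488

Elasticity = 1944 · (54 / 52488) = 2

Interpretation: for a small percentage change in X, the percentage change in Y is approximately 2.00 times as large.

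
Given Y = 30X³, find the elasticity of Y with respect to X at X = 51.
Elasticity = 3

Elasticity = (dY/dX) · (X/Y)

dY/dX = 90·X²
At X = 51: dY/dX = 234090, Y = 3979530

Elasticity = 234090 · (51 / 3979530) = 3

Interpretation: for a small percentage change in X, the percentage change in Y is approximately 3.00 times as large.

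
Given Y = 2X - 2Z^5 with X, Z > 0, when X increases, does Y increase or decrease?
Y increases

Taking the partial derivative:
∂Y/∂X = 2

∂Y/∂X = 2 > 0 (assuming positive values)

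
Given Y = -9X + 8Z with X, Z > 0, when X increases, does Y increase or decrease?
Y decreases

Taking the partial derivative:
∂Y/∂X = -9

∂Y/∂X = -9 < 0 (assuming positive values)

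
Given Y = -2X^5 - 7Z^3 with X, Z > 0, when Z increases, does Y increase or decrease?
Y decreases

Taking the partial derivative:
∂Y/∂Z = -21Z^2

∂Y/∂Z = -21Z^2 < 0 (assuming positive values)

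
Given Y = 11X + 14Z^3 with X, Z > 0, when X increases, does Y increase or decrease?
Y increases

Taking the partial derivative:
∂Y/∂X = 11

∂Y/∂X = 11 > 0 (assuming positive values)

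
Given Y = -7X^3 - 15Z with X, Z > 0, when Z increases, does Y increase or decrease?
Y decreases

Taking the partial derivative:
∂Y/∂Z = -15

∂Y/∂Z = -15 < 0 (assuming positive values)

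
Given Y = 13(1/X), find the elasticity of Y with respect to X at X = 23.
Elasticity = -1

Elasticity = (dY/dX) · (X/Y)

dY/dX = -13/X²
At X = 23: dY/dX = -13/529, Y = 13/23

Elasticity = (-13/529) · (23 / (13/23)) = -1

Interpretation: for a small percentage change in X, the percentage change in Y is approximately -1.00 times as large.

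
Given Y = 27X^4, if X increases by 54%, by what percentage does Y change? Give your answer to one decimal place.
462.4%

For Y = 27X^4:
If X → X(1 + 0.54)
Then Y → Y · (1 + 0.54)^4
     ≈ Y · 5.6245

Percentage change = ((1 + 0.54)^4 − 1) × 100% ≈ 462.4%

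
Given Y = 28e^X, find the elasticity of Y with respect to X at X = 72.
Elasticity = 72

Elasticity = (dY/dX) · (X/Y)

dY/dX = 28·e^X
At X = 72: dY/dX = 28·e^72, Y = 28·e^72

Elasticity = (28·e^72) · (72 / (28·e^72)) = 72

Interpretation: for a small percentage change in X, the percentage change in Y is approximately 72.00 times as large.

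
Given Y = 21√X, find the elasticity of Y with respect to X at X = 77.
Elasticity = 1/2

Elasticity = (dY/dX) · (X/Y)

dY/dX = 21/(2·√X)
At X = 77: dY/dX = 3·√77/22, Y = 21·√77

Elasticity = (3·√77/22) · (77 / (21·√77)) = 1/2

Interpretation: for a small percentage change in X, the percentage change in Y is approximately 0.50 times as large.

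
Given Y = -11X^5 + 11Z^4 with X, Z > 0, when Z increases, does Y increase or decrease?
Y increases

Taking the partial derivative:
∂Y/∂Z = 44Z^3

∂Y/∂Z = 44Z^3 > 0 (assuming positive values)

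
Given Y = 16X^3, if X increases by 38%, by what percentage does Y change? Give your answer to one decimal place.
162.8%

For Y = 16X^3:
If X → X(1 + 0.38)
Then Y → Y · (1 + 0.38)^3
     ≈ Y · 2.6281

Percentage change = ((1 + 0.38)^3 − 1) × 100% ≈ 162.8%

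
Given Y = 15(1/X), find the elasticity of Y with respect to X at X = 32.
Elasticity = -1

Elasticity = (dY/dX) · (X/Y)

dY/dX = -15/X²
At X = 32: dY/dX = -15/1024, Y = 15/32

Elasticity = (-15/1024) · (32 / (15/32)) = -1

Interpretation: for a small percentage change in X, the percentage change in Y is approximately -1.00 times as large.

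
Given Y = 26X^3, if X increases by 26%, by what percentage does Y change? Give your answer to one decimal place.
100.0%

For Y = 26X^3:
If X → X(1 + 0.26)
Then Y → Y · (1 + 0.26)^3
     ≈ Y · 2.0004

Percentage change = ((1 + 0.26)^3 − 1) × 100% ≈ 100.0%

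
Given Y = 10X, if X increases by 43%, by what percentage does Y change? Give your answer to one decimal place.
43.0%

For Y = 10X:
If X → X(1 + 0.43)
Then Y → Y · (1 + 0.43)^1
     = Y · 1.4300

Percentage change = ((1 + 0.43)^1 − 1) × 100% = 43.0%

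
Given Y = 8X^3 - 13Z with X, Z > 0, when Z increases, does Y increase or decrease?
Y decreases

Taking the partial derivative:
∂Y/∂Z = -13

∂Y/∂Z = -13 < 0 (assuming positive values)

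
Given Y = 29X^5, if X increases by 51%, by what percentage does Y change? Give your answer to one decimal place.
685.0%

For Y = 29X^5:
If X → X(1 + 0.51)
Then Y → Y · (1 + 0.51)^5
     ≈ Y · 7.8503

Percentage change = ((1 + 0.51)^5 − 1) × 100% ≈ 685.0%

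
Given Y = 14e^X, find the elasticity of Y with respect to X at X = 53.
Elasticity = 53

Elasticity = (dY/dX) · (X/Y)

dY/dX = 14·e^X
At X = 53: dY/dX = 14·e^53, Y = 14·e^53

Elasticity = (14·e^53) · (53 / (14·e^53)) = 53

Interpretation: for a small percentage change in X, the percentage change in Y is approximately 53.00 times as large.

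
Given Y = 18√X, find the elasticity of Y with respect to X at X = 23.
Elasticity = 1/2

Elasticity = (dY/dX) · (X/Y)

dY/dX = 9/√X
At X = 23: dY/dX = 9·√23/23, Y = 18·√23

Elasticity = (9·√23/23) · (23 / (18·√23)) = 1/2

Interpretation: for a small percentage change in X, the percentage change in Y is approximately 0.50 times as large.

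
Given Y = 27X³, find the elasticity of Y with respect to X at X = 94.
Elasticity = 3

Elasticity = (dY/dX) · (X/Y)

dY/dX = 81·X²
At X = 94: dY/dX = 715716, Y = 22425768

Elasticity = 715716 · (94 / 22425768) = 3

Interpretation: for a small percentage change in X, the percentage change in Y is approximately 3.00 times as large.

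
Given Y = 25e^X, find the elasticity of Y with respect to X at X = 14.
Elasticity = 14

Elasticity = (dY/dX) · (X/Y)

dY/dX = 25·e^X
At X = 14: dY/dX = 25·e^14, Y = 25·e^14

Elasticity = (25·e^14) · (14 / (25·e^14)) = 14

Interpretation: for a small percentage change in X, the percentage change in Y is approximately 14.00 times as large.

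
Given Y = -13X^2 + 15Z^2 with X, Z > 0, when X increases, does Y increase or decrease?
Y decreases

Taking the partial derivative:
∂Y/∂X = -26X

∂Y/∂X = -26X < 0 (assuming positive values)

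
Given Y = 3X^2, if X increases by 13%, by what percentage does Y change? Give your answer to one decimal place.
27.7%

For Y = 3X^2:
If X → X(1 + 0.13)
Then Y → Y · (1 + 0.13)^2
     = Y · 1.2769

Percentage change = ((1 + 0.13)^2 − 1) × 100% ≈ 27.7%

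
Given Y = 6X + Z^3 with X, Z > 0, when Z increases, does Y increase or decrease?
Y increases

Taking the partial derivative:
∂Y/∂Z = 3Z^2

∂Y/∂Z = 3Z^2 > 0 (assuming positive values)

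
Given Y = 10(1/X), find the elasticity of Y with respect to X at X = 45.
Elasticity = -1

Elasticity = (dY/dX) · (X/Y)

dY/dX = -10/X²
At X = 45: dY/dX = -2/405, Y = 2/9

Elasticity = (-2/405) · (45 / (2/9)) = -1

Interpretation: for a small percentage change in X, the percentage change in Y is approximately -1.00 times as large.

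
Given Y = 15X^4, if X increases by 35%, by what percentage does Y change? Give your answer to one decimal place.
232.2%

For Y = 15X^4:
If X → X(1 + 0.35)
Then Y → Y · (1 + 0.35)^4
     ≈ Y · 3.3215

Percentage change = ((1 + 0.35)^4 − 1) × 100% ≈ 232.2%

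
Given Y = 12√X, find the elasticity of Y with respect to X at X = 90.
Elasticity = 1/2

Elasticity = (dY/dX) · (X/Y)

dY/dX = 6/√X
At X = 90: dY/dX = √10/5, Y = 36·√10

Elasticity = (√10/5) · (90 / (36·√10)) = 1/2

Interpretation: for a small percentage change in X, the percentage change in Y is approximately 0.50 times as large.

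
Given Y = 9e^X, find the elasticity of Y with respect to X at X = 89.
Elasticity = 89

Elasticity = (dY/dX) · (X/Y)

dY/dX = 9·e^X
At X = 89: dY/dX = 9·e^89, Y = 9·e^89

Elasticity = (9·e^89) · (89 / (9·e^89)) = 89

Interpretation: for a small percentage change in X, the percentage change in Y is approximately 89.00 times as large.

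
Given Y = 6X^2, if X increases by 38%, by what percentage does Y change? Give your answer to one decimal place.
90.4%

For Y = 6X^2:
If X → X(1 + 0.38)
Then Y → Y · (1 + 0.38)^2
     = Y · 1.9044

Percentage change = ((1 + 0.38)^2 − 1) × 100% ≈ 90.4%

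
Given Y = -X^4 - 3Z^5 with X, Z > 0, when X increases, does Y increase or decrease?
Y decreases

Taking the partial derivative:
∂Y/∂X = -4X^3

∂Y/∂X = -4X^3 < 0 (assuming positive values)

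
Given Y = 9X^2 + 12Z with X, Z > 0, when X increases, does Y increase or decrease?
Y increases

Taking the partial derivative:
∂Y/∂X = 18X

∂Y/∂X = 18X > 0 (assuming positive values)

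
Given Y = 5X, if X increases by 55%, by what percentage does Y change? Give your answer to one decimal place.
55.0%

For Y = 5X:
If X → X(1 + 0.55)
Then Y → Y · (1 + 0.55)^1
     = Y · 1.5500

Percentage change = ((1 + 0.55)^1 − 1) × 100% = 55.0%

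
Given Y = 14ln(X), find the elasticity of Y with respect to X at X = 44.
Elasticity = 1/ln(44) ≈ 0.2643

Elasticity = (dY/dX) · (X/Y)

dY/dX = 14/X
At X = 44: dY/dX = 7/22, Y = 14·ln(44)

Elasticity = (7/22) · (44 / (14·ln(44))) = 1/ln(44) ≈ 0.2643

Interpretation: for a small percentage change in X, the percentage change in Y is approximately 0.26 times as large.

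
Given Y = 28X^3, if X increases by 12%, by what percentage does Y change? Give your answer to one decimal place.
40.5%

For Y = 28X^3:
If X → X(1 + 0.12)
Then Y → Y · (1 + 0.12)^3
     ≈ Y · 1.4049

Percentage change = ((1 + 0.12)^3 − 1) × 100% ≈ 40.5%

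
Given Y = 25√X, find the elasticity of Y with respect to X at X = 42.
Elasticity = 1/2

Elasticity = (dY/dX) · (X/Y)

dY/dX = 25/(2·√X)
At X = 42: dY/dX = 25·√42/84, Y = 25·√42

Elasticity = (25·√42/84) · (42 / (25·√42)) = 1/2

Interpretation: for a small percentage change in X, the percentage change in Y is approximately 0.50 times as large.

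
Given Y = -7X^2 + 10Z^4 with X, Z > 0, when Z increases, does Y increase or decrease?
Y increases

Taking the partial derivative:
∂Y/∂Z = 40Z^3

∂Y/∂Z = 40Z^3 > 0 (assuming positive values)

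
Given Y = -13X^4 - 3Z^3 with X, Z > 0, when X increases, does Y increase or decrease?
Y decreases

Taking the partial derivative:
∂Y/∂X = -52X^3

∂Y/∂X = -52X^3 < 0 (assuming positive values)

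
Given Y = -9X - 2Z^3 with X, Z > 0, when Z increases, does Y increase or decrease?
Y decreases

Taking the partial derivative:
∂Y/∂Z = -6Z^2

∂Y/∂Z = -6Z^2 < 0 (assuming positive values)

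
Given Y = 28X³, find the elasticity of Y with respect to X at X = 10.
Elasticity = 3

Elasticity = (dY/dX) · (X/Y)

dY/dX = 84·X²
At X = 10: dY/dX = 8400, Y = 28000

Elasticity = 8400 · (10 / 28000) = 3

Interpretation: for a small percentage change in X, the percentage change in Y is approximately 3.00 times as large.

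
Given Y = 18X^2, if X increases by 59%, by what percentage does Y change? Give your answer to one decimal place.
152.8%

For Y = 18X^2:
If X → X(1 + 0.59)
Then Y → Y · (1 + 0.59)^2
     = Y · 2.5281

Percentage change = ((1 + 0.59)^2 − 1) × 100% ≈ 152.8%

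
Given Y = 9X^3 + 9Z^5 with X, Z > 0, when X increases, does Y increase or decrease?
Y increases

Taking the partial derivative:
∂Y/∂X = 27X^2

∂Y/∂X = 27X^2 > 0 (assuming positive values)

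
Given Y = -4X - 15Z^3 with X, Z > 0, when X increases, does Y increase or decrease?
Y decreases

Taking the partial derivative:
∂Y/∂X = -4

∂Y/∂X = -4 < 0 (assuming positive values)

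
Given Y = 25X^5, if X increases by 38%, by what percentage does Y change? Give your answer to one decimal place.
400.5%

For Y = 25X^5:
If X → X(1 + 0.38)
Then Y → Y · (1 + 0.38)^5
     ≈ Y · 5.0049

Percentage change = ((1 + 0.38)^5 − 1) × 100% ≈ 400.5%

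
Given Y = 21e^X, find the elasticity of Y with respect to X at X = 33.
Elasticity = 33

Elasticity = (dY/dX) · (X/Y)

dY/dX = 21·e^X
At X = 33: dY/dX = 21·e^33, Y = 21·e^33

Elasticity = (21·e^33) · (33 / (21·e^33)) = 33

Interpretation: for a small percentage change in X, the percentage change in Y is approximately 33.00 times as large.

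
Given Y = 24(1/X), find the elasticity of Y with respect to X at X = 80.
Elasticity = -1

Elasticity = (dY/dX) · (X/Y)

dY/dX = -24/X²
At X = 80: dY/dX = -3/800, Y = 3/10

Elasticity = (-3/800) · (80 / (3/10)) = -1

Interpretation: for a small percentage change in X, the percentage change in Y is approximately -1.00 times as large.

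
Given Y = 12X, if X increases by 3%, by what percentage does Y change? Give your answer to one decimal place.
3.0%

For Y = 12X:
If X → X(1 + 0.03)
Then Y → Y · (1 + 0.03)^1
     = Y · 1.0300

Percentage change = ((1 + 0.03)^1 − 1) × 100% = 3.0%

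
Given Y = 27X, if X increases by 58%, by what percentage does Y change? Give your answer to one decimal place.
58.0%

For Y = 27X:
If X → X(1 + 0.58)
Then Y → Y · (1 + 0.58)^1
     = Y · 1.5800

Percentage change = ((1 + 0.58)^1 − 1) × 100% = 58.0%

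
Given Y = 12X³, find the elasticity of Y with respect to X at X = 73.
Elasticity = 3

Elasticity = (dY/dX) · (X/Y)

dY/dX = 36·X²
At X = 73: dY/dX = 191844, Y = 4668204

Elasticity = 191844 · (73 / 4668204) = 3

Interpretation: for a small percentage change in X, the percentage change in Y is approximately 3.00 times as large.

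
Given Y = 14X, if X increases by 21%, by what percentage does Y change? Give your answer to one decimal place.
21.0%

For Y = 14X:
If X → X(1 + 0.21)
Then Y → Y · (1 + 0.21)^1
     = Y · 1.2100

Percentage change = ((1 + 0.21)^1 − 1) × 100% = 21.0%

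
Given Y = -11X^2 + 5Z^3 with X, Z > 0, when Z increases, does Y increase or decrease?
Y increases

Taking the partial derivative:
∂Y/∂Z = 15Z^2

∂Y/∂Z = 15Z^2 > 0 (assuming positive values)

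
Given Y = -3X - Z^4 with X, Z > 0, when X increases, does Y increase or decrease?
Y decreases

Taking the partial derivative:
∂Y/∂X = -3

∂Y/∂X = -3 < 0 (assuming positive values)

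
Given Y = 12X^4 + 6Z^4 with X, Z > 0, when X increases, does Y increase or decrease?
Y increases

Taking the partial derivative:
∂Y/∂X = 48X^3

∂Y/∂X = 48X^3 > 0 (assuming positive values)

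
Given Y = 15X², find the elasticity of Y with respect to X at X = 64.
Elasticity = 2

Elasticity = (dY/dX) · (X/Y)

dY/dX = 30·X
At X = 64: dY/dX = 1920, Y = 61440

Elasticity = 1920 · (64 / 61440) = 2

Interpretation: for a small percentage change in X, the percentage change in Y is approximately 2.00 times as large.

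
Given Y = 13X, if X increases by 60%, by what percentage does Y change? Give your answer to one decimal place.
60.0%

For Y = 13X:
If X → X(1 + 0.6)
Then Y → Y · (1 + 0.6)^1
     = Y · 1.6000

Percentage change = ((1 + 0.6)^1 − 1) × 100% = 60.0%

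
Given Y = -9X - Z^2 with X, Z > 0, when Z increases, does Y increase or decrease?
Y decreases

Taking the partial derivative:
∂Y/∂Z = -2Z

∂Y/∂Z = -2Z < 0 (assuming positive values)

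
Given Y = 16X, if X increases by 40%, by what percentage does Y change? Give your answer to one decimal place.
40.0%

For Y = 16X:
If X → X(1 + 0.4)
Then Y → Y · (1 + 0.4)^1
     = Y · 1.4000

Percentage change = ((1 + 0.4)^1 − 1) × 100% = 40.0%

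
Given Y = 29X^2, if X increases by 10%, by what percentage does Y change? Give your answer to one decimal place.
21.0%

For Y = 29X^2:
If X → X(1 + 0.1)
Then Y → Y · (1 + 0.1)^2
     = Y · 1.2100

Percentage change = ((1 + 0.1)^2 − 1) × 100% = 21.0%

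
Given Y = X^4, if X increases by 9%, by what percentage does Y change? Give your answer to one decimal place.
41.2%

For Y = X^4:
If X → X(1 + 0.09)
Then Y → Y · (1 + 0.09)^4
     ≈ Y · 1.4116

Percentage change = ((1 + 0.09)^4 − 1) × 100% ≈ 41.2%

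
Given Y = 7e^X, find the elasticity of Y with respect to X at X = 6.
Elasticity = 6

Elasticity = (dY/dX) · (X/Y)

dY/dX = 7·e^X
At X = 6: dY/dX = 7·e^6, Y = 7·e^6

Elasticity = (7·e^6) · (6 / (7·e^6)) = 6

Interpretation: for a small percentage change in X, the percentage change in Y is approximately 6.00 times as large.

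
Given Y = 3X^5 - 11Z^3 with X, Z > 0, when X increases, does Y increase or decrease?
Y increases

Taking the partial derivative:
∂Y/∂X = 15X^4

∂Y/∂X = 15X^4 > 0 (assuming positive values)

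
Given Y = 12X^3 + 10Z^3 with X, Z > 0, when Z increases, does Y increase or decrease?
Y increases

Taking the partial derivative:
∂Y/∂Z = 30Z^2

∂Y/∂Z = 30Z^2 > 0 (assuming positive values)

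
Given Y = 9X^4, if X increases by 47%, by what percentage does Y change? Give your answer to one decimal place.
366.9%

For Y = 9X^4:
If X → X(1 + 0.47)
Then Y → Y · (1 + 0.47)^4
     ≈ Y · 4.6695

Percentage change = ((1 + 0.47)^4 − 1) × 100% ≈ 366.9%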